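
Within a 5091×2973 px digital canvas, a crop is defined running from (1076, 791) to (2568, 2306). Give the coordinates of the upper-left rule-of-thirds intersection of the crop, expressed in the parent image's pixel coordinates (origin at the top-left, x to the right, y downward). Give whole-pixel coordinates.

x = 1573 px, y = 1296 px

Crop width = 2568 − 1076 = 1492 px; one third is 497.33 px.
Crop height = 2306 − 791 = 1515 px; one third is 505.00 px.
The upper-left point is one-third across and one-third down within the crop:
x = 1076 + 1 × 497.33 ≈ 1573; y = 791 + 1 × 505.00 ≈ 1296.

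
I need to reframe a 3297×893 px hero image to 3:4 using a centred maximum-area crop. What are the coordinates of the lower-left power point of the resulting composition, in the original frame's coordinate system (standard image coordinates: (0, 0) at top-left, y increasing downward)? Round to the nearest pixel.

3297/893 > 3/4, so the 3:4 crop keeps the full height 893 and trims width to 893 × 3/4 = 669.75 px.
Left offset = (3297 − 669.75)/2 = 1313.62 px; top offset = 0.
Lower-left is one-third across and two-thirds down within the crop:
x = 1313.62 + 1 × 669.75/3 ≈ 1537; y = 0.00 + 2 × 893.00/3 ≈ 595.

x = 1537 px, y = 595 px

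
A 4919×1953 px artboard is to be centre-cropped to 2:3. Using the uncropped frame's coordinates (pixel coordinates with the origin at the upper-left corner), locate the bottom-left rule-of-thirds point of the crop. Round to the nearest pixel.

(2243, 1302)

4919/1953 > 2/3, so the 2:3 crop keeps the full height 1953 and trims width to 1953 × 2/3 = 1302.00 px.
Left offset = (4919 − 1302.00)/2 = 1808.50 px; top offset = 0.
Bottom-left is one-third across and two-thirds down within the crop:
x = 1808.50 + 1 × 1302.00/3 ≈ 2243; y = 0.00 + 2 × 1953.00/3 ≈ 1302.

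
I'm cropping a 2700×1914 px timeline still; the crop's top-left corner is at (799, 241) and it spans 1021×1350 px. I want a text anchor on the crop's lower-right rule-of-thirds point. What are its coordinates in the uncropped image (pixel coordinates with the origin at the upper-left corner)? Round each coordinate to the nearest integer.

One third of the crop width 1021 is 340.33 px.
One third of the crop height 1350 is 450.00 px.
The lower-right point is two-thirds across and two-thirds down within the crop:
x = 799 + 2 × 340.33 ≈ 1480; y = 241 + 2 × 450.00 ≈ 1141.

x = 1480 px, y = 1141 px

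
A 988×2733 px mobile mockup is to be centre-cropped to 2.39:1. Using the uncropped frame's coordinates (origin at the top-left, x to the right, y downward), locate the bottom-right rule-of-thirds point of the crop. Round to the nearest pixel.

x = 659 px, y = 1435 px

988/2733 < 2.39/1, so the 2.39:1 crop keeps the full width 988 and trims height to 988 × 1/2.39 = 413.39 px.
Top offset = (2733 − 413.39)/2 = 1159.81 px; left offset = 0.
Bottom-right is two-thirds across and two-thirds down within the crop:
x = 0.00 + 2 × 988.00/3 ≈ 659; y = 1159.81 + 2 × 413.39/3 ≈ 1435.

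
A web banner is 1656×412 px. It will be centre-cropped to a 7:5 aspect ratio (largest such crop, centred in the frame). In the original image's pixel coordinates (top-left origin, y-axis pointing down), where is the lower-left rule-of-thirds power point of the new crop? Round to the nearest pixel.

x = 732 px, y = 275 px

1656/412 > 7/5, so the 7:5 crop keeps the full height 412 and trims width to 412 × 7/5 = 576.80 px.
Left offset = (1656 − 576.80)/2 = 539.60 px; top offset = 0.
Lower-left is one-third across and two-thirds down within the crop:
x = 539.60 + 1 × 576.80/3 ≈ 732; y = 0.00 + 2 × 412.00/3 ≈ 275.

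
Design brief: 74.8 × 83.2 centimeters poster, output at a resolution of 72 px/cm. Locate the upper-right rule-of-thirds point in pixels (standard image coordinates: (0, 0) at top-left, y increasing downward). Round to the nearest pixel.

In pixels the canvas is 74.8 × 72 = 5385.6 wide and 83.2 × 72 = 5990.4 tall.
The upper-right point is two-thirds across and one-third down:
x = 2 × 5385.6/3 ≈ 3590; y = 1 × 5990.4/3 ≈ 1997.

x = 3590 px, y = 1997 px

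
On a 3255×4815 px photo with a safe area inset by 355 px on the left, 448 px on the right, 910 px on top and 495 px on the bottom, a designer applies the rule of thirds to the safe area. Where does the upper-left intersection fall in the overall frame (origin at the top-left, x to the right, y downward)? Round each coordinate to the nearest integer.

Content width = 3255 − 355 − 448 = 2452 px; content height = 4815 − 910 − 495 = 3410 px.
Upper-left is one-third across and one-third down within the safe area.
x = 355 + 1 × 2452/3 = 355 + 817.33 ≈ 1172
y = 910 + 1 × 3410/3 = 910 + 1136.67 ≈ 2047

(1172, 2047)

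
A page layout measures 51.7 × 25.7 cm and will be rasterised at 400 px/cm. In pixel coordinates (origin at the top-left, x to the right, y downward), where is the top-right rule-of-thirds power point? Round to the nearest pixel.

In pixels the canvas is 51.7 × 400 = 20680 wide and 25.7 × 400 = 10280 tall.
The top-right point is two-thirds across and one-third down:
x = 2 × 20680/3 ≈ 13787; y = 1 × 10280/3 ≈ 3427.

(13787, 3427)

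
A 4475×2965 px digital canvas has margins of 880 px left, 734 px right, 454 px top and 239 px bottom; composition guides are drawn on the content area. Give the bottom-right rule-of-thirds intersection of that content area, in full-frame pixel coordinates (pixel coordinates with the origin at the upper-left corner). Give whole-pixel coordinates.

x = 2787 px, y = 1969 px

Content width = 4475 − 880 − 734 = 2861 px; content height = 2965 − 454 − 239 = 2272 px.
Bottom-right is two-thirds across and two-thirds down within the content area.
x = 880 + 2 × 2861/3 = 880 + 1907.33 ≈ 2787
y = 454 + 2 × 2272/3 = 454 + 1514.67 ≈ 1969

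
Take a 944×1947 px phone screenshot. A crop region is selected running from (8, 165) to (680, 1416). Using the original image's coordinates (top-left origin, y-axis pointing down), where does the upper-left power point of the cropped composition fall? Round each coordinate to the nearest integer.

(232, 582)

Crop width = 680 − 8 = 672 px; one third is 224.00 px.
Crop height = 1416 − 165 = 1251 px; one third is 417.00 px.
The upper-left point is one-third across and one-third down within the crop:
x = 8 + 1 × 224.00 ≈ 232; y = 165 + 1 × 417.00 ≈ 582.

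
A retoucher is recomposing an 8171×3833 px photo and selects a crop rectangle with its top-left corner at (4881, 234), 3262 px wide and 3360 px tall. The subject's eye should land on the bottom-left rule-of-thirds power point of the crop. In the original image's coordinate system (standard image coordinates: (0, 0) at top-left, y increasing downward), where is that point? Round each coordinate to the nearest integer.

One third of the crop width 3262 is 1087.33 px.
One third of the crop height 3360 is 1120.00 px.
The bottom-left point is one-third across and two-thirds down within the crop:
x = 4881 + 1 × 1087.33 ≈ 5968; y = 234 + 2 × 1120.00 ≈ 2474.

(5968, 2474)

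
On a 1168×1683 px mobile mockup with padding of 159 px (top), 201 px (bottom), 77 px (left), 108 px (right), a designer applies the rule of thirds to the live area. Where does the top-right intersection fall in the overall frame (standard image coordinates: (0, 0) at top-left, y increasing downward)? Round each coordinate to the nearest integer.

Content width = 1168 − 77 − 108 = 983 px; content height = 1683 − 159 − 201 = 1323 px.
Top-right is two-thirds across and one-third down within the live area.
x = 77 + 2 × 983/3 = 77 + 655.33 ≈ 732
y = 159 + 1 × 1323/3 = 159 + 441.00 ≈ 600

x = 732 px, y = 600 px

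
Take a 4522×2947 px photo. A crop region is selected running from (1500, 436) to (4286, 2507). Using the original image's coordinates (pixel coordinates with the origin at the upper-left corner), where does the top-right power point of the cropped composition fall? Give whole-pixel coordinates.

Crop width = 4286 − 1500 = 2786 px; one third is 928.67 px.
Crop height = 2507 − 436 = 2071 px; one third is 690.33 px.
The top-right point is two-thirds across and one-third down within the crop:
x = 1500 + 2 × 928.67 ≈ 3357; y = 436 + 1 × 690.33 ≈ 1126.

(3357, 1126)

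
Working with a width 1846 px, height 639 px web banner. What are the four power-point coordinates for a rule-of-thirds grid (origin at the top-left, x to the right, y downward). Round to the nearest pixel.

(615, 213), (1231, 213), (615, 426), (1231, 426)

One third of 1846 is 615.33; one third of 639 is 213.
Vertical third lines at x = 615 and x = 1231; horizontal third lines at y = 213 and y = 426.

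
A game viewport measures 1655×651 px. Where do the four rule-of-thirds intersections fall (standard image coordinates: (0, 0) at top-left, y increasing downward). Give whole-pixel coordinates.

One third of 1655 is 551.67; one third of 651 is 217.
Vertical third lines at x = 552 and x = 1103; horizontal third lines at y = 217 and y = 434.

(552, 217), (1103, 217), (552, 434), (1103, 434)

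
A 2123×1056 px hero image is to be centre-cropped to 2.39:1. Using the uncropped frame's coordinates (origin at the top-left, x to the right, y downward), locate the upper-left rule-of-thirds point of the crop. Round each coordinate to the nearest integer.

2123/1056 < 2.39/1, so the 2.39:1 crop keeps the full width 2123 and trims height to 2123 × 1/2.39 = 888.28 px.
Top offset = (1056 − 888.28)/2 = 83.86 px; left offset = 0.
Upper-left is one-third across and one-third down within the crop:
x = 0.00 + 1 × 2123.00/3 ≈ 708; y = 83.86 + 1 × 888.28/3 ≈ 380.

(708, 380)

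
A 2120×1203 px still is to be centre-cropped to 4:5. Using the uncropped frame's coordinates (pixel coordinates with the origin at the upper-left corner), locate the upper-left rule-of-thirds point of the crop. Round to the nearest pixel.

2120/1203 > 4/5, so the 4:5 crop keeps the full height 1203 and trims width to 1203 × 4/5 = 962.40 px.
Left offset = (2120 − 962.40)/2 = 578.80 px; top offset = 0.
Upper-left is one-third across and one-third down within the crop:
x = 578.80 + 1 × 962.40/3 ≈ 900; y = 0.00 + 1 × 1203.00/3 ≈ 401.

x = 900 px, y = 401 px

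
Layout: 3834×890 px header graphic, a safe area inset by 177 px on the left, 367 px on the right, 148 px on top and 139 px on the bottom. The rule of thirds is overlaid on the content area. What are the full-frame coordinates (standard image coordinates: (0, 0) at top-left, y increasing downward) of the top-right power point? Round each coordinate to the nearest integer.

(2370, 349)

Content width = 3834 − 177 − 367 = 3290 px; content height = 890 − 148 − 139 = 603 px.
Top-right is two-thirds across and one-third down within the content area.
x = 177 + 2 × 3290/3 = 177 + 2193.33 ≈ 2370
y = 148 + 1 × 603/3 = 148 + 201.00 ≈ 349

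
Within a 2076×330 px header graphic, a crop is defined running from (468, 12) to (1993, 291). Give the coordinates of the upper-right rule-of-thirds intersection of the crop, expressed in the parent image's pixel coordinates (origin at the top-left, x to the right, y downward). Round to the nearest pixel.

x = 1485 px, y = 105 px

Crop width = 1993 − 468 = 1525 px; one third is 508.33 px.
Crop height = 291 − 12 = 279 px; one third is 93.00 px.
The upper-right point is two-thirds across and one-third down within the crop:
x = 468 + 2 × 508.33 ≈ 1485; y = 12 + 1 × 93.00 ≈ 105.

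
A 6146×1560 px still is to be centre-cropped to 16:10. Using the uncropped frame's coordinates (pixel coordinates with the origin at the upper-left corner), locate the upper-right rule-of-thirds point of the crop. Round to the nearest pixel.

(3489, 520)

6146/1560 > 16/10, so the 16:10 crop keeps the full height 1560 and trims width to 1560 × 16/10 = 2496.00 px.
Left offset = (6146 − 2496.00)/2 = 1825.00 px; top offset = 0.
Upper-right is two-thirds across and one-third down within the crop:
x = 1825.00 + 2 × 2496.00/3 ≈ 3489; y = 0.00 + 1 × 1560.00/3 ≈ 520.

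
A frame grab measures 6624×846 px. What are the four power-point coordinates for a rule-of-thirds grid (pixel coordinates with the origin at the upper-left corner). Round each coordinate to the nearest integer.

One third of 6624 is 2208; one third of 846 is 282.
Vertical third lines at x = 2208 and x = 4416; horizontal third lines at y = 282 and y = 564.

(2208, 282), (4416, 282), (2208, 564), (4416, 564)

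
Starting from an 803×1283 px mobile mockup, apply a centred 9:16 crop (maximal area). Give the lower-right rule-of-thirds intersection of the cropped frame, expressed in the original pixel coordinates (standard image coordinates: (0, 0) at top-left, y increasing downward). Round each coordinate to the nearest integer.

803/1283 > 9/16, so the 9:16 crop keeps the full height 1283 and trims width to 1283 × 9/16 = 721.69 px.
Left offset = (803 − 721.69)/2 = 40.66 px; top offset = 0.
Lower-right is two-thirds across and two-thirds down within the crop:
x = 40.66 + 2 × 721.69/3 ≈ 522; y = 0.00 + 2 × 1283.00/3 ≈ 855.

x = 522 px, y = 855 px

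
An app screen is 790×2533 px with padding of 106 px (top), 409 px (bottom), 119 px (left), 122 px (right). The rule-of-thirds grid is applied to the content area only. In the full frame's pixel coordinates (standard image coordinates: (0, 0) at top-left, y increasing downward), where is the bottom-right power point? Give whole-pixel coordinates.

Content width = 790 − 119 − 122 = 549 px; content height = 2533 − 106 − 409 = 2018 px.
Bottom-right is two-thirds across and two-thirds down within the content area.
x = 119 + 2 × 549/3 = 119 + 366.00 ≈ 485
y = 106 + 2 × 2018/3 = 106 + 1345.33 ≈ 1451

(485, 1451)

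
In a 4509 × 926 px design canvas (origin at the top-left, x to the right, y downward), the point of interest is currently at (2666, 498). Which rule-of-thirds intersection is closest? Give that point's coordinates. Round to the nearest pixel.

x = 3006 px, y = 617 px

Third lines: x ∈ {1503, 3006}, y ∈ {309, 617}.
2666 is closer to x = 3006; 498 is closer to y = 617.
So the nearest intersection is the lower-right power point.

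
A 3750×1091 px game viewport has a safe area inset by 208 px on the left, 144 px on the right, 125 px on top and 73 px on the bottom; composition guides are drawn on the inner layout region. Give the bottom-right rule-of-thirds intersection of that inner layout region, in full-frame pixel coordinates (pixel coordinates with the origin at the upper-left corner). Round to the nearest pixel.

x = 2473 px, y = 720 px

Content width = 3750 − 208 − 144 = 3398 px; content height = 1091 − 125 − 73 = 893 px.
Bottom-right is two-thirds across and two-thirds down within the inner layout region.
x = 208 + 2 × 3398/3 = 208 + 2265.33 ≈ 2473
y = 125 + 2 × 893/3 = 125 + 595.33 ≈ 720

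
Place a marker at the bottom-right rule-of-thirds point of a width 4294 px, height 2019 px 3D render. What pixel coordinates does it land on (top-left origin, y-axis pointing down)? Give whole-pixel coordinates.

(2863, 1346)

The bottom-right point sits two-thirds of the way across and two-thirds of the way down.
x = 2 × 4294/3 ≈ 2863; y = 2 × 2019/3 ≈ 1346.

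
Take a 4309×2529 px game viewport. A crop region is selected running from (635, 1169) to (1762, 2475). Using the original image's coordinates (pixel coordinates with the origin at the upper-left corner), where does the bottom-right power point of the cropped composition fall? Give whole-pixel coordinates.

x = 1386 px, y = 2040 px

Crop width = 1762 − 635 = 1127 px; one third is 375.67 px.
Crop height = 2475 − 1169 = 1306 px; one third is 435.33 px.
The bottom-right point is two-thirds across and two-thirds down within the crop:
x = 635 + 2 × 375.67 ≈ 1386; y = 1169 + 2 × 435.33 ≈ 2040.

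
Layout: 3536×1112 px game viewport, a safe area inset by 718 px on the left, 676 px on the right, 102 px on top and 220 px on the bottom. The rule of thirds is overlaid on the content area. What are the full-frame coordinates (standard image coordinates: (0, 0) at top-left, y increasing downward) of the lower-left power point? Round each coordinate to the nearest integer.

Content width = 3536 − 718 − 676 = 2142 px; content height = 1112 − 102 − 220 = 790 px.
Lower-left is one-third across and two-thirds down within the content area.
x = 718 + 1 × 2142/3 = 718 + 714.00 ≈ 1432
y = 102 + 2 × 790/3 = 102 + 526.67 ≈ 629

(1432, 629)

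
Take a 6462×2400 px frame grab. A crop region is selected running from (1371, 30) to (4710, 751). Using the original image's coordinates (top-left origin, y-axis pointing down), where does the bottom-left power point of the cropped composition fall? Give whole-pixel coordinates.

Crop width = 4710 − 1371 = 3339 px; one third is 1113.00 px.
Crop height = 751 − 30 = 721 px; one third is 240.33 px.
The bottom-left point is one-third across and two-thirds down within the crop:
x = 1371 + 1 × 1113.00 ≈ 2484; y = 30 + 2 × 240.33 ≈ 511.

(2484, 511)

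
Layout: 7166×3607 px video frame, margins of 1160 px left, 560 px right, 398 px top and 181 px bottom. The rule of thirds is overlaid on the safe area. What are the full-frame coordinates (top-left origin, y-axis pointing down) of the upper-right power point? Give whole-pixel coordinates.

Content width = 7166 − 1160 − 560 = 5446 px; content height = 3607 − 398 − 181 = 3028 px.
Upper-right is two-thirds across and one-third down within the safe area.
x = 1160 + 2 × 5446/3 = 1160 + 3630.67 ≈ 4791
y = 398 + 1 × 3028/3 = 398 + 1009.33 ≈ 1407

(4791, 1407)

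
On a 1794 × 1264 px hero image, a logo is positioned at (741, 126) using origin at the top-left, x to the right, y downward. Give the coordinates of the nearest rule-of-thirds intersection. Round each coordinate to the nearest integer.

Third lines: x ∈ {598, 1196}, y ∈ {421, 843}.
741 is closer to x = 598; 126 is closer to y = 421.
So the nearest intersection is the upper-left power point.

(598, 421)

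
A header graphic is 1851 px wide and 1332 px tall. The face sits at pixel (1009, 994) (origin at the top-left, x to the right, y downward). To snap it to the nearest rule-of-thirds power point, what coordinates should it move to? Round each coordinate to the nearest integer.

(1234, 888)

Third lines: x ∈ {617, 1234}, y ∈ {444, 888}.
1009 is closer to x = 1234; 994 is closer to y = 888.
So the nearest intersection is the lower-right power point.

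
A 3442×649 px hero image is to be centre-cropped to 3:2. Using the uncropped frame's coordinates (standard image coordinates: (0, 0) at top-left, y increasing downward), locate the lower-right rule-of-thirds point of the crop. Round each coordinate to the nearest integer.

x = 1883 px, y = 433 px

3442/649 > 3/2, so the 3:2 crop keeps the full height 649 and trims width to 649 × 3/2 = 973.50 px.
Left offset = (3442 − 973.50)/2 = 1234.25 px; top offset = 0.
Lower-right is two-thirds across and two-thirds down within the crop:
x = 1234.25 + 2 × 973.50/3 ≈ 1883; y = 0.00 + 2 × 649.00/3 ≈ 433.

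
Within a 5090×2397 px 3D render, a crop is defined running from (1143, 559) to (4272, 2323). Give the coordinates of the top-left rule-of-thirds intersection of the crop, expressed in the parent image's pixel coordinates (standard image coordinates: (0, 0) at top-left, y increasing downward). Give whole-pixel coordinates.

Crop width = 4272 − 1143 = 3129 px; one third is 1043.00 px.
Crop height = 2323 − 559 = 1764 px; one third is 588.00 px.
The top-left point is one-third across and one-third down within the crop:
x = 1143 + 1 × 1043.00 ≈ 2186; y = 559 + 1 × 588.00 ≈ 1147.

x = 2186 px, y = 1147 px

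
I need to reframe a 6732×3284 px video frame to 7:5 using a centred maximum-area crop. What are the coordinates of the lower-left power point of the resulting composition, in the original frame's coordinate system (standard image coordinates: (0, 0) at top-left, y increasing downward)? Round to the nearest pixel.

6732/3284 > 7/5, so the 7:5 crop keeps the full height 3284 and trims width to 3284 × 7/5 = 4597.60 px.
Left offset = (6732 − 4597.60)/2 = 1067.20 px; top offset = 0.
Lower-left is one-third across and two-thirds down within the crop:
x = 1067.20 + 1 × 4597.60/3 ≈ 2600; y = 0.00 + 2 × 3284.00/3 ≈ 2189.

(2600, 2189)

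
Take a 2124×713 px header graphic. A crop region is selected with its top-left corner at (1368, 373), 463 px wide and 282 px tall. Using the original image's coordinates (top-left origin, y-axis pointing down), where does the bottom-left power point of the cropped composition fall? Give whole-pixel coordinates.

One third of the crop width 463 is 154.33 px.
One third of the crop height 282 is 94.00 px.
The bottom-left point is one-third across and two-thirds down within the crop:
x = 1368 + 1 × 154.33 ≈ 1522; y = 373 + 2 × 94.00 ≈ 561.

x = 1522 px, y = 561 px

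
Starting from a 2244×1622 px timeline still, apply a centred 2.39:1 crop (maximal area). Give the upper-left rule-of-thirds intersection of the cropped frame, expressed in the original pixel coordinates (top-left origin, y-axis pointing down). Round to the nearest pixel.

x = 748 px, y = 655 px

2244/1622 < 2.39/1, so the 2.39:1 crop keeps the full width 2244 and trims height to 2244 × 1/2.39 = 938.91 px.
Top offset = (1622 − 938.91)/2 = 341.54 px; left offset = 0.
Upper-left is one-third across and one-third down within the crop:
x = 0.00 + 1 × 2244.00/3 ≈ 748; y = 341.54 + 1 × 938.91/3 ≈ 655.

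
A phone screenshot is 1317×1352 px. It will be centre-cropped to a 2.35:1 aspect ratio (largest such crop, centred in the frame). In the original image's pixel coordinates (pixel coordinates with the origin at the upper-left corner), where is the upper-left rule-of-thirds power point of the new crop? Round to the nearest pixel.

1317/1352 < 2.35/1, so the 2.35:1 crop keeps the full width 1317 and trims height to 1317 × 1/2.35 = 560.43 px.
Top offset = (1352 − 560.43)/2 = 395.79 px; left offset = 0.
Upper-left is one-third across and one-third down within the crop:
x = 0.00 + 1 × 1317.00/3 ≈ 439; y = 395.79 + 1 × 560.43/3 ≈ 583.

x = 439 px, y = 583 px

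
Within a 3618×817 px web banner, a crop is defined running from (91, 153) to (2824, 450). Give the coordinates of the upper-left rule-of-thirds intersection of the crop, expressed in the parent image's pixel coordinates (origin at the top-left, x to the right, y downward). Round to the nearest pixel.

x = 1002 px, y = 252 px

Crop width = 2824 − 91 = 2733 px; one third is 911.00 px.
Crop height = 450 − 153 = 297 px; one third is 99.00 px.
The upper-left point is one-third across and one-third down within the crop:
x = 91 + 1 × 911.00 ≈ 1002; y = 153 + 1 × 99.00 ≈ 252.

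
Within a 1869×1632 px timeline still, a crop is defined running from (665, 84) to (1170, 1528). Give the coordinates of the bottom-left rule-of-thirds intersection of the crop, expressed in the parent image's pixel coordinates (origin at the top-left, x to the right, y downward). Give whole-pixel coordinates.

Crop width = 1170 − 665 = 505 px; one third is 168.33 px.
Crop height = 1528 − 84 = 1444 px; one third is 481.33 px.
The bottom-left point is one-third across and two-thirds down within the crop:
x = 665 + 1 × 168.33 ≈ 833; y = 84 + 2 × 481.33 ≈ 1047.

x = 833 px, y = 1047 px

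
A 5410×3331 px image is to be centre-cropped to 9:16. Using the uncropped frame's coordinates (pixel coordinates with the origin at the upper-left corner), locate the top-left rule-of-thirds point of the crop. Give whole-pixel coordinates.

x = 2393 px, y = 1110 px

5410/3331 > 9/16, so the 9:16 crop keeps the full height 3331 and trims width to 3331 × 9/16 = 1873.69 px.
Left offset = (5410 − 1873.69)/2 = 1768.16 px; top offset = 0.
Top-left is one-third across and one-third down within the crop:
x = 1768.16 + 1 × 1873.69/3 ≈ 2393; y = 0.00 + 1 × 3331.00/3 ≈ 1110.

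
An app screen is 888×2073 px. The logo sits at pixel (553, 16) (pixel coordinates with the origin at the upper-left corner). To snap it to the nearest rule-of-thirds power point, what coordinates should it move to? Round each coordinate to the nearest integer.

x = 592 px, y = 691 px

Third lines: x ∈ {296, 592}, y ∈ {691, 1382}.
553 is closer to x = 592; 16 is closer to y = 691.
So the nearest intersection is the upper-right power point.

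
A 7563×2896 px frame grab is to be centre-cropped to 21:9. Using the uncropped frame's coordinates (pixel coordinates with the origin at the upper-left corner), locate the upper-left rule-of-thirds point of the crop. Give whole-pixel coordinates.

7563/2896 > 21/9, so the 21:9 crop keeps the full height 2896 and trims width to 2896 × 21/9 = 6757.33 px.
Left offset = (7563 − 6757.33)/2 = 402.83 px; top offset = 0.
Upper-left is one-third across and one-third down within the crop:
x = 402.83 + 1 × 6757.33/3 ≈ 2655; y = 0.00 + 1 × 2896.00/3 ≈ 965.

(2655, 965)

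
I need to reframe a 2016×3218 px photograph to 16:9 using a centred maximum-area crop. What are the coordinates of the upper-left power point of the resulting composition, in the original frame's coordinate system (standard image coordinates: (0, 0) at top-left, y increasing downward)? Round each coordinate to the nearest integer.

(672, 1420)

2016/3218 < 16/9, so the 16:9 crop keeps the full width 2016 and trims height to 2016 × 9/16 = 1134.00 px.
Top offset = (3218 − 1134.00)/2 = 1042.00 px; left offset = 0.
Upper-left is one-third across and one-third down within the crop:
x = 0.00 + 1 × 2016.00/3 ≈ 672; y = 1042.00 + 1 × 1134.00/3 ≈ 1420.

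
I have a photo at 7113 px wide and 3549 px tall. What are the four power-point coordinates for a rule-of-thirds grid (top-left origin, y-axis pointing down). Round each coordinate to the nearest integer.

(2371, 1183), (4742, 1183), (2371, 2366), (4742, 2366)

One third of 7113 is 2371; one third of 3549 is 1183.
Vertical third lines at x = 2371 and x = 4742; horizontal third lines at y = 1183 and y = 2366.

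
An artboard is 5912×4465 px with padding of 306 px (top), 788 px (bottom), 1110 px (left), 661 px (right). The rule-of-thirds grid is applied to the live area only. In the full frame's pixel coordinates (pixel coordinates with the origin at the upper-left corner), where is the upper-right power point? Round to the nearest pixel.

(3871, 1430)

Content width = 5912 − 1110 − 661 = 4141 px; content height = 4465 − 306 − 788 = 3371 px.
Upper-right is two-thirds across and one-third down within the live area.
x = 1110 + 2 × 4141/3 = 1110 + 2760.67 ≈ 3871
y = 306 + 1 × 3371/3 = 306 + 1123.67 ≈ 1430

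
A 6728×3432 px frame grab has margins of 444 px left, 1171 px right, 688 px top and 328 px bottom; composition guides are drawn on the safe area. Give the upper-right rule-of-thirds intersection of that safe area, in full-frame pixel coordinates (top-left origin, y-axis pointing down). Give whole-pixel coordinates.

x = 3853 px, y = 1493 px

Content width = 6728 − 444 − 1171 = 5113 px; content height = 3432 − 688 − 328 = 2416 px.
Upper-right is two-thirds across and one-third down within the safe area.
x = 444 + 2 × 5113/3 = 444 + 3408.67 ≈ 3853
y = 688 + 1 × 2416/3 = 688 + 805.33 ≈ 1493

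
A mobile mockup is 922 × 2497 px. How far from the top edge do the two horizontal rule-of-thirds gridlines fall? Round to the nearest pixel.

y = 832 px and y = 1665 px

2497 / 3 = 832.33, so the horizontal lines sit at one and two thirds of 2497.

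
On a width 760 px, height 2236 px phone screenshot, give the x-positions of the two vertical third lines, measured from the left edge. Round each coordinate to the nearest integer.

x = 253 px and x = 507 px

760 / 3 = 253.33, so the vertical lines sit at one and two thirds of 760.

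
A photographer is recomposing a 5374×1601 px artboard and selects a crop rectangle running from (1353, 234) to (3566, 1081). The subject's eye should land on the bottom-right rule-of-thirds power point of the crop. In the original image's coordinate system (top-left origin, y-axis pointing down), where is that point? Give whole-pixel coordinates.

Crop width = 3566 − 1353 = 2213 px; one third is 737.67 px.
Crop height = 1081 − 234 = 847 px; one third is 282.33 px.
The bottom-right point is two-thirds across and two-thirds down within the crop:
x = 1353 + 2 × 737.67 ≈ 2828; y = 234 + 2 × 282.33 ≈ 799.

x = 2828 px, y = 799 px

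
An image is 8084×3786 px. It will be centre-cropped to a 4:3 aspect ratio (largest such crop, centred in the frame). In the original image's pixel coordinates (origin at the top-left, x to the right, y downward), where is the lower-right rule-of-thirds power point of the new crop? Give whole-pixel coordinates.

8084/3786 > 4/3, so the 4:3 crop keeps the full height 3786 and trims width to 3786 × 4/3 = 5048.00 px.
Left offset = (8084 − 5048.00)/2 = 1518.00 px; top offset = 0.
Lower-right is two-thirds across and two-thirds down within the crop:
x = 1518.00 + 2 × 5048.00/3 ≈ 4883; y = 0.00 + 2 × 3786.00/3 ≈ 2524.

(4883, 2524)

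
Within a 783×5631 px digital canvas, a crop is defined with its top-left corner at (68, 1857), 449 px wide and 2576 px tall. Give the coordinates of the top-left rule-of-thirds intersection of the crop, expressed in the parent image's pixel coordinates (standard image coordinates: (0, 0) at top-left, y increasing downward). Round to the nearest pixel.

(218, 2716)

One third of the crop width 449 is 149.67 px.
One third of the crop height 2576 is 858.67 px.
The top-left point is one-third across and one-third down within the crop:
x = 68 + 1 × 149.67 ≈ 218; y = 1857 + 1 × 858.67 ≈ 2716.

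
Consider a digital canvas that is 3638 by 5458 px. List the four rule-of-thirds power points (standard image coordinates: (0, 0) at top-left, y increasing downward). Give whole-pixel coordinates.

One third of 3638 is 1212.67; one third of 5458 is 1819.33.
Vertical third lines at x = 1213 and x = 2425; horizontal third lines at y = 1819 and y = 3639.

(1213, 1819), (2425, 1819), (1213, 3639), (2425, 3639)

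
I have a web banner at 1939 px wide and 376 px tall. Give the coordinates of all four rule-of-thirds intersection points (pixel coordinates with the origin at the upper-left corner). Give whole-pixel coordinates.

(646, 125), (1293, 125), (646, 251), (1293, 251)

One third of 1939 is 646.33; one third of 376 is 125.33.
Vertical third lines at x = 646 and x = 1293; horizontal third lines at y = 125 and y = 251.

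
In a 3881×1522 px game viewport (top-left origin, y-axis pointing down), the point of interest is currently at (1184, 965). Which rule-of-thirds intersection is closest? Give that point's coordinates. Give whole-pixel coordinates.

Third lines: x ∈ {1294, 2587}, y ∈ {507, 1015}.
1184 is closer to x = 1294; 965 is closer to y = 1015.
So the nearest intersection is the lower-left power point.

x = 1294 px, y = 1015 px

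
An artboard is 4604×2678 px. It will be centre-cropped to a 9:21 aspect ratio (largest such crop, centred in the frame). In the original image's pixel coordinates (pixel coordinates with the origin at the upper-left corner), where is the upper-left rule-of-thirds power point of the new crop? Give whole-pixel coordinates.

4604/2678 > 9/21, so the 9:21 crop keeps the full height 2678 and trims width to 2678 × 9/21 = 1147.71 px.
Left offset = (4604 − 1147.71)/2 = 1728.14 px; top offset = 0.
Upper-left is one-third across and one-third down within the crop:
x = 1728.14 + 1 × 1147.71/3 ≈ 2111; y = 0.00 + 1 × 2678.00/3 ≈ 893.

x = 2111 px, y = 893 px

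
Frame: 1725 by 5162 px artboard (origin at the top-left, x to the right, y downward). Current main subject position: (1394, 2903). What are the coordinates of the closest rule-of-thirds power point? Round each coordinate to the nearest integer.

Third lines: x ∈ {575, 1150}, y ∈ {1721, 3441}.
1394 is closer to x = 1150; 2903 is closer to y = 3441.
So the nearest intersection is the lower-right power point.

x = 1150 px, y = 3441 px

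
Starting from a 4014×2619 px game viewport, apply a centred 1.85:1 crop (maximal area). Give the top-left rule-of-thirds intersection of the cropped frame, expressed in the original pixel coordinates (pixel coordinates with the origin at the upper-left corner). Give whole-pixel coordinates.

4014/2619 < 1.85/1, so the 1.85:1 crop keeps the full width 4014 and trims height to 4014 × 1/1.85 = 2169.73 px.
Top offset = (2619 − 2169.73)/2 = 224.64 px; left offset = 0.
Top-left is one-third across and one-third down within the crop:
x = 0.00 + 1 × 4014.00/3 ≈ 1338; y = 224.64 + 1 × 2169.73/3 ≈ 948.

(1338, 948)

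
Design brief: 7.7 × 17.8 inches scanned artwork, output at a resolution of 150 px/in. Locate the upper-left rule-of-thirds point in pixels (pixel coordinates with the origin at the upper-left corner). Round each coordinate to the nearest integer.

(385, 890)

In pixels the canvas is 7.7 × 150 = 1155 wide and 17.8 × 150 = 2670 tall.
The upper-left point is one-third across and one-third down:
x = 1 × 1155/3 ≈ 385; y = 1 × 2670/3 ≈ 890.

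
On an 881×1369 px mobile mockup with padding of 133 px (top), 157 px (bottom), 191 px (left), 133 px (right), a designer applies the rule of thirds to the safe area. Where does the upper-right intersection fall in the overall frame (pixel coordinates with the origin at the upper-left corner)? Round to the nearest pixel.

x = 562 px, y = 493 px

Content width = 881 − 191 − 133 = 557 px; content height = 1369 − 133 − 157 = 1079 px.
Upper-right is two-thirds across and one-third down within the safe area.
x = 191 + 2 × 557/3 = 191 + 371.33 ≈ 562
y = 133 + 1 × 1079/3 = 133 + 359.67 ≈ 493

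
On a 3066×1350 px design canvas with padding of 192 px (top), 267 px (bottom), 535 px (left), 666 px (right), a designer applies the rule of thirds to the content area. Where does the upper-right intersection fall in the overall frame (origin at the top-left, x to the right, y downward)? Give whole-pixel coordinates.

Content width = 3066 − 535 − 666 = 1865 px; content height = 1350 − 192 − 267 = 891 px.
Upper-right is two-thirds across and one-third down within the content area.
x = 535 + 2 × 1865/3 = 535 + 1243.33 ≈ 1778
y = 192 + 1 × 891/3 = 192 + 297.00 ≈ 489

(1778, 489)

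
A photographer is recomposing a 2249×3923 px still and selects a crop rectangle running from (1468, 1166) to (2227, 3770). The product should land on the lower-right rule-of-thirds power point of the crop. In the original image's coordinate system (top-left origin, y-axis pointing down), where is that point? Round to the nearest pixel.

x = 1974 px, y = 2902 px

Crop width = 2227 − 1468 = 759 px; one third is 253.00 px.
Crop height = 3770 − 1166 = 2604 px; one third is 868.00 px.
The lower-right point is two-thirds across and two-thirds down within the crop:
x = 1468 + 2 × 253.00 ≈ 1974; y = 1166 + 2 × 868.00 ≈ 2902.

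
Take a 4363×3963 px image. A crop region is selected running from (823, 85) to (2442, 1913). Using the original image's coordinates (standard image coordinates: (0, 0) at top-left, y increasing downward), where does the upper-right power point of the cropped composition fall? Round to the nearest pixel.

Crop width = 2442 − 823 = 1619 px; one third is 539.67 px.
Crop height = 1913 − 85 = 1828 px; one third is 609.33 px.
The upper-right point is two-thirds across and one-third down within the crop:
x = 823 + 2 × 539.67 ≈ 1902; y = 85 + 1 × 609.33 ≈ 694.

(1902, 694)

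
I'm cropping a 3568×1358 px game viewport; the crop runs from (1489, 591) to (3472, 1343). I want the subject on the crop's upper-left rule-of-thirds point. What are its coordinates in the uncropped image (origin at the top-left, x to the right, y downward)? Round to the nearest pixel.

(2150, 842)

Crop width = 3472 − 1489 = 1983 px; one third is 661.00 px.
Crop height = 1343 − 591 = 752 px; one third is 250.67 px.
The upper-left point is one-third across and one-third down within the crop:
x = 1489 + 1 × 661.00 ≈ 2150; y = 591 + 1 × 250.67 ≈ 842.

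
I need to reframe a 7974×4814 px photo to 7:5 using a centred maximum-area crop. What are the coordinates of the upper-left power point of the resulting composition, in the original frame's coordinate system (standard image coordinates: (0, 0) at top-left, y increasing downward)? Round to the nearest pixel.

(2864, 1605)

7974/4814 > 7/5, so the 7:5 crop keeps the full height 4814 and trims width to 4814 × 7/5 = 6739.60 px.
Left offset = (7974 − 6739.60)/2 = 617.20 px; top offset = 0.
Upper-left is one-third across and one-third down within the crop:
x = 617.20 + 1 × 6739.60/3 ≈ 2864; y = 0.00 + 1 × 4814.00/3 ≈ 1605.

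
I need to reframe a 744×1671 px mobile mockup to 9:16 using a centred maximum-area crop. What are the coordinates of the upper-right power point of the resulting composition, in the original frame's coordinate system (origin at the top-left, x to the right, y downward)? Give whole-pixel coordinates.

744/1671 < 9/16, so the 9:16 crop keeps the full width 744 and trims height to 744 × 16/9 = 1322.67 px.
Top offset = (1671 − 1322.67)/2 = 174.17 px; left offset = 0.
Upper-right is two-thirds across and one-third down within the crop:
x = 0.00 + 2 × 744.00/3 ≈ 496; y = 174.17 + 1 × 1322.67/3 ≈ 615.

x = 496 px, y = 615 px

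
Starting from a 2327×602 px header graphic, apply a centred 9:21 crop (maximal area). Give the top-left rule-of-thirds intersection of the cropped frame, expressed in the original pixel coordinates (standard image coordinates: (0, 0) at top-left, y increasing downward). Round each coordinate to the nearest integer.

2327/602 > 9/21, so the 9:21 crop keeps the full height 602 and trims width to 602 × 9/21 = 258.00 px.
Left offset = (2327 − 258.00)/2 = 1034.50 px; top offset = 0.
Top-left is one-third across and one-third down within the crop:
x = 1034.50 + 1 × 258.00/3 ≈ 1121; y = 0.00 + 1 × 602.00/3 ≈ 201.

(1121, 201)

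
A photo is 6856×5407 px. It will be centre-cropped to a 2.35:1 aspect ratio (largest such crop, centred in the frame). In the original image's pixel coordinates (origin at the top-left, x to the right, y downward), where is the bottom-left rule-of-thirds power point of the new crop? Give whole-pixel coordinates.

(2285, 3190)

6856/5407 < 2.35/1, so the 2.35:1 crop keeps the full width 6856 and trims height to 6856 × 1/2.35 = 2917.45 px.
Top offset = (5407 − 2917.45)/2 = 1244.78 px; left offset = 0.
Bottom-left is one-third across and two-thirds down within the crop:
x = 0.00 + 1 × 6856.00/3 ≈ 2285; y = 1244.78 + 2 × 2917.45/3 ≈ 3190.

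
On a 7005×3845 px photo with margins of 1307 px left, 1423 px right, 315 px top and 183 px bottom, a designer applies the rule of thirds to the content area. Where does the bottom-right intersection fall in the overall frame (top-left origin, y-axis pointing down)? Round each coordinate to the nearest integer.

(4157, 2546)

Content width = 7005 − 1307 − 1423 = 4275 px; content height = 3845 − 315 − 183 = 3347 px.
Bottom-right is two-thirds across and two-thirds down within the content area.
x = 1307 + 2 × 4275/3 = 1307 + 2850.00 ≈ 4157
y = 315 + 2 × 3347/3 = 315 + 2231.33 ≈ 2546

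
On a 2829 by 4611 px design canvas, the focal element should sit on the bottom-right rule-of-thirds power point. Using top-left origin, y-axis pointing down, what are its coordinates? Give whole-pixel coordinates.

(1886, 3074)

The bottom-right point sits two-thirds of the way across and two-thirds of the way down.
x = 2 × 2829/3 ≈ 1886; y = 2 × 4611/3 ≈ 3074.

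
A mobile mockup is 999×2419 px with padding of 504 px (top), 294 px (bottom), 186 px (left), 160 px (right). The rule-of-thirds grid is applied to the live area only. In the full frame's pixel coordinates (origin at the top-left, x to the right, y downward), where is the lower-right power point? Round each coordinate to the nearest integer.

Content width = 999 − 186 − 160 = 653 px; content height = 2419 − 504 − 294 = 1621 px.
Lower-right is two-thirds across and two-thirds down within the live area.
x = 186 + 2 × 653/3 = 186 + 435.33 ≈ 621
y = 504 + 2 × 1621/3 = 504 + 1080.67 ≈ 1585

(621, 1585)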